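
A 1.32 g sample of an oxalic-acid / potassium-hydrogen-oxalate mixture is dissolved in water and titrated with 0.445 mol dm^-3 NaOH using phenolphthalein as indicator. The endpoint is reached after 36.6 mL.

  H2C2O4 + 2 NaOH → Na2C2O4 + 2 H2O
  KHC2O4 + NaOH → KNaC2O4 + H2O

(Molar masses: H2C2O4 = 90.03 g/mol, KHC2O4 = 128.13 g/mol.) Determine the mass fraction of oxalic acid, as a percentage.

31.5 %

n(NaOH) = 0.0366 × 0.445 = 0.0163 mol
Let x = n(H2C2O4), y = n(KHC2O4).
Titrant: 2x + 1y = 0.0163;  mass: 90.03x + 128.13y = 1.32
Solving, x = 4.61 × 10^-3 mol, y = 7.06 × 10^-3 mol
mass of H2C2O4 = 4.61 × 10^-3 × 90.03 = 0.415 g
% H2C2O4 = 0.415 / 1.32 × 100 = 31.5 %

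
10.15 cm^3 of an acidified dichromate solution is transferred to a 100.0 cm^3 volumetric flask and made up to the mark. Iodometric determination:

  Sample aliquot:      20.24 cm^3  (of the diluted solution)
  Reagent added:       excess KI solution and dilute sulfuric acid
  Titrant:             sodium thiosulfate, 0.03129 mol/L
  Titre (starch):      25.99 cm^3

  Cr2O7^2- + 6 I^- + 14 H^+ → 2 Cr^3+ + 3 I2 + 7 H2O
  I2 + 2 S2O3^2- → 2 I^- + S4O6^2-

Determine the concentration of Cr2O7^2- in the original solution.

0.06598 mol/L

n(S2O3^2-) = 0.02599 × 0.03129 = 8.132 × 10^-4 mol
n(I2) = n(S2O3^2-)/2 = 4.066 × 10^-4 mol
From the 1:3 ratio, n(Cr2O7^2-) in the aliquot = 1/3 × 4.066 × 10^-4 = 1.355 × 10^-4 mol
[Cr2O7^2-]_dilute = 1.355 × 10^-4 / 0.02024 = 0.006697 mol/L
[Cr2O7^2-]_original = 0.006697 × 100.0/10.15 = 0.06598 mol/L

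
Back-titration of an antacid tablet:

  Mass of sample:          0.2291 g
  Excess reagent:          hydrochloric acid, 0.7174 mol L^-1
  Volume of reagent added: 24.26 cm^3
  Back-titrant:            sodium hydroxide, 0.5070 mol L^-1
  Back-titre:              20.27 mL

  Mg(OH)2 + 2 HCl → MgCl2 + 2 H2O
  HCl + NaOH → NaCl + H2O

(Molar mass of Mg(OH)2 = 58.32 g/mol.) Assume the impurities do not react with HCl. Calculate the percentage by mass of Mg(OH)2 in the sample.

90.72 %

n(HCl) added = 0.02426 × 0.7174 = 0.01740 mol
n(NaOH) used in back-titration = 0.02027 × 0.5070 = 0.01028 mol
n(HCl) left over = 0.01028 mol (1:1 ratio)
n(HCl) consumed by analyte = 0.01740 − 0.01028 = 7.127 × 10^-3 mol
From the 1:2 ratio, n(Mg(OH)2) = 1/2 × 7.127 × 10^-3 = 3.564 × 10^-3 mol
mass of Mg(OH)2 = 3.564 × 10^-3 × 58.32 = 0.2078 g
% Mg(OH)2 = 0.2078 / 0.2291 × 100 = 90.72 %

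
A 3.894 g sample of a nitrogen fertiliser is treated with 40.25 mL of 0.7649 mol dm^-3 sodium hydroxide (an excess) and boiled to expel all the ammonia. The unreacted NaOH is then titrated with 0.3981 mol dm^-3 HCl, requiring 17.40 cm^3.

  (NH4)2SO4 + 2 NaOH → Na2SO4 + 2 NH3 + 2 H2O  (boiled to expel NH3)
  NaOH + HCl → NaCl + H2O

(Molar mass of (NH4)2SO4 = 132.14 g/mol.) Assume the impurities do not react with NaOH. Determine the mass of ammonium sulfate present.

n(NaOH) added = 0.04025 × 0.7649 = 0.03079 mol
n(HCl) used in back-titration = 0.01740 × 0.3981 = 6.927 × 10^-3 mol
n(NaOH) left over = 6.927 × 10^-3 mol (1:1 ratio)
n(NaOH) consumed by analyte = 0.03079 − 6.927 × 10^-3 = 0.02386 mol
From the 1:2 ratio, n((NH4)2SO4) = 1/2 × 0.02386 = 0.01193 mol
mass of (NH4)2SO4 = 0.01193 × 132.14 = 1.576 g

1.576 g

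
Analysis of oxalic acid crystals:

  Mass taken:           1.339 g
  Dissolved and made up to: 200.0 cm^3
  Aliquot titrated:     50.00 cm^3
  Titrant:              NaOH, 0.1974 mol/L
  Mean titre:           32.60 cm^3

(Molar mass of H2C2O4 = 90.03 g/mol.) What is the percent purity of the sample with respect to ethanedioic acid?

86.54 %

H2C2O4 + 2 NaOH → Na2C2O4 + 2 H2O
n(NaOH) per titration = 0.03260 × 0.1974 = 6.435 × 10^-3 mol
From the 1:2 ratio, n(H2C2O4) in each aliquot = 1/2 × 6.435 × 10^-3 = 3.218 × 10^-3 mol
n(H2C2O4) in the whole flask = 3.218 × 10^-3 × 200.0/50.00 = 0.01287 mol
mass of H2C2O4 = 0.01287 × 90.03 = 1.159 g
% H2C2O4 = 1.159 / 1.339 × 100 = 86.54 %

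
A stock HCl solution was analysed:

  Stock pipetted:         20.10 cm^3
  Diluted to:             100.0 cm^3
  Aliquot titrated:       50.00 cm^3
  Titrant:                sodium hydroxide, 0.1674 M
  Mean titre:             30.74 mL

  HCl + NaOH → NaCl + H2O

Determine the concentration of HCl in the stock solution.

0.5120 M

n(NaOH) = 0.03074 × 0.1674 = 5.146 × 10^-3 mol
n(HCl) in the aliquot = 5.146 × 10^-3 mol (1:1 ratio)
[HCl]_dilute = 5.146 × 10^-3 / 0.05000 = 0.1029 mol/L
Dilution factor = 100.0 / 20.10 = 4.975
[HCl]_stock = 0.1029 × 4.975 = 0.5120 mol/L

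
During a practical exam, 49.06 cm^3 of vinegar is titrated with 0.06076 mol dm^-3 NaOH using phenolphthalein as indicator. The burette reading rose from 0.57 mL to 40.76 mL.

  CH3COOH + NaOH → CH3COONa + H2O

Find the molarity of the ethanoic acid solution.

0.04977 mol/L

n(NaOH) = 0.04019 L × 0.06076 mol/L = 2.442 × 10^-3 mol
n(CH3COOH) = 2.442 × 10^-3 mol (1:1 mole ratio)
[CH3COOH] = 2.442 × 10^-3 mol / 0.04906 L = 0.04977 mol/L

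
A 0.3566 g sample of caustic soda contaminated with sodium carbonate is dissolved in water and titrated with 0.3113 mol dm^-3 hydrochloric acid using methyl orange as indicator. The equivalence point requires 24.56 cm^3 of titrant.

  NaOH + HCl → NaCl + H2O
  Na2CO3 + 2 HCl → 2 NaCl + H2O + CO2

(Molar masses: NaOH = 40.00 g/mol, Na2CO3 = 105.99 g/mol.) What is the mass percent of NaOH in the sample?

41.93 %

n(HCl) = 0.02456 × 0.3113 = 7.646 × 10^-3 mol
Let x = n(NaOH), y = n(Na2CO3).
Titrant: 1x + 2y = 7.646 × 10^-3;  mass: 40.00x + 105.99y = 0.3566
Solving, x = 3.738 × 10^-3 mol, y = 1.954 × 10^-3 mol
mass of NaOH = 3.738 × 10^-3 × 40.00 = 0.1495 g
% NaOH = 0.1495 / 0.3566 × 100 = 41.93 %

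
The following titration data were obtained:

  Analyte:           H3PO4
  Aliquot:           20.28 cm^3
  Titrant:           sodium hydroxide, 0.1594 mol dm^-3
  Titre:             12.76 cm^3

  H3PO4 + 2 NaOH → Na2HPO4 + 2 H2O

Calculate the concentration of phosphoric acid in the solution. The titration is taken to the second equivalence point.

n(NaOH) = 0.01276 L × 0.1594 mol/L = 2.034 × 10^-3 mol
From the 1:2 mole ratio, n(H3PO4) = 1/2 × 2.034 × 10^-3 = 1.017 × 10^-3 mol
[H3PO4] = 1.017 × 10^-3 mol / 0.02028 L = 0.05015 mol/L

0.05015 mol/L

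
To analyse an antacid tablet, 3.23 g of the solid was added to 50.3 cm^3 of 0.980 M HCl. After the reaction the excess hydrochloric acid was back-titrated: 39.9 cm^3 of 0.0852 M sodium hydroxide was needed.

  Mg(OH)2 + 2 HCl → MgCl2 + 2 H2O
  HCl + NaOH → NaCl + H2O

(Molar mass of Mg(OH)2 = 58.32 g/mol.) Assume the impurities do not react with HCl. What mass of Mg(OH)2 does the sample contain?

1.34 g

n(HCl) added = 0.0503 × 0.980 = 0.0493 mol
n(NaOH) used in back-titration = 0.0399 × 0.0852 = 3.40 × 10^-3 mol
n(HCl) left over = 3.40 × 10^-3 mol (1:1 ratio)
n(HCl) consumed by analyte = 0.0493 − 3.40 × 10^-3 = 0.0459 mol
From the 1:2 ratio, n(Mg(OH)2) = 1/2 × 0.0459 = 0.0229 mol
mass of Mg(OH)2 = 0.0229 × 58.32 = 1.34 g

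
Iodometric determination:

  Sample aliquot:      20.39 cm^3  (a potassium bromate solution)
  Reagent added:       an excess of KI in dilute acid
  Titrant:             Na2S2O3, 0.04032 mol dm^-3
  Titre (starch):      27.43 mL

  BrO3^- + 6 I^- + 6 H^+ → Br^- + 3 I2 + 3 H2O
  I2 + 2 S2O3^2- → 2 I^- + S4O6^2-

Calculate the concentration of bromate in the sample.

0.009040 mol/L

n(S2O3^2-) = 0.02743 × 0.04032 = 1.106 × 10^-3 mol
n(I2) = n(S2O3^2-)/2 = 5.530 × 10^-4 mol
From the 1:3 ratio, n(BrO3^-) in the aliquot = 1/3 × 5.530 × 10^-4 = 1.843 × 10^-4 mol
[BrO3^-] = 1.843 × 10^-4 / 0.02039 = 0.009040 mol/L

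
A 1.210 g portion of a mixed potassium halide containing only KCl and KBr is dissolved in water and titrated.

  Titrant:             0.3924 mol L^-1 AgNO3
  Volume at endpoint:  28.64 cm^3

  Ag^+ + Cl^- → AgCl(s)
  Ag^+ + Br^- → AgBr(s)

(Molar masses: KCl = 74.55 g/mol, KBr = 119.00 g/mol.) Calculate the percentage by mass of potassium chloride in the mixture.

17.65 %

n(AgNO3) = 0.02864 × 0.3924 = 0.01124 mol
Let x = n(KCl), y = n(KBr).
Titrant: 1x + 1y = 0.01124;  mass: 74.55x + 119.00y = 1.210
Solving, x = 2.865 × 10^-3 mol, y = 8.373 × 10^-3 mol
mass of KCl = 2.865 × 10^-3 × 74.55 = 0.2136 g
% KCl = 0.2136 / 1.210 × 100 = 17.65 %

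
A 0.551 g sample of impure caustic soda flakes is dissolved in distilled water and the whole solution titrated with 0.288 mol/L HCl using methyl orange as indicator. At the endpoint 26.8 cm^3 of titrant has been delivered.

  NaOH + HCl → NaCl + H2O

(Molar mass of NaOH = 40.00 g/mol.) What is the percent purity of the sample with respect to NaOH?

56.0 %

n(HCl) = 0.0268 L × 0.288 mol/L = 7.72 × 10^-3 mol
n(NaOH) = 7.72 × 10^-3 mol (1:1 ratio)
mass of NaOH = 7.72 × 10^-3 × 40.00 g/mol = 0.309 g
% NaOH = 0.309 / 0.551 × 100 = 56.0 %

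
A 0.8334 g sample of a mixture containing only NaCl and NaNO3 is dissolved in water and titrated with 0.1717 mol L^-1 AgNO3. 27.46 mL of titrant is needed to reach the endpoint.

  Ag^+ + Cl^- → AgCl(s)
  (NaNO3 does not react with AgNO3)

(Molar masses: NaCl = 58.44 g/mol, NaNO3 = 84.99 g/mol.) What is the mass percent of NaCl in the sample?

n(AgNO3) = 0.02746 × 0.1717 = 4.715 × 10^-3 mol
Let x = n(NaCl), y = n(NaNO3).
Titrant: 1x = 4.715 × 10^-3;  mass: 58.44x + 84.99y = 0.8334
Solving, x = 4.715 × 10^-3 mol, y = 6.564 × 10^-3 mol
mass of NaCl = 4.715 × 10^-3 × 58.44 = 0.2755 g
% NaCl = 0.2755 / 0.8334 × 100 = 33.06 %

33.06 %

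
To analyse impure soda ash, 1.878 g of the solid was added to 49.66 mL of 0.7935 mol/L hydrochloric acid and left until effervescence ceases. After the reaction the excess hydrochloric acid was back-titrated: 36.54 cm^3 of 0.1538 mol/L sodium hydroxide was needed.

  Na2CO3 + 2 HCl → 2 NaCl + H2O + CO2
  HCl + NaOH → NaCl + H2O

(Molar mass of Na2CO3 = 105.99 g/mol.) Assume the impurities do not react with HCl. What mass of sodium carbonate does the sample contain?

n(HCl) added = 0.04966 × 0.7935 = 0.03941 mol
n(NaOH) used in back-titration = 0.03654 × 0.1538 = 5.620 × 10^-3 mol
n(HCl) left over = 5.620 × 10^-3 mol (1:1 ratio)
n(HCl) consumed by analyte = 0.03941 − 5.620 × 10^-3 = 0.03379 mol
From the 1:2 ratio, n(Na2CO3) = 1/2 × 0.03379 = 0.01689 mol
mass of Na2CO3 = 0.01689 × 105.99 = 1.790 g

1.790 g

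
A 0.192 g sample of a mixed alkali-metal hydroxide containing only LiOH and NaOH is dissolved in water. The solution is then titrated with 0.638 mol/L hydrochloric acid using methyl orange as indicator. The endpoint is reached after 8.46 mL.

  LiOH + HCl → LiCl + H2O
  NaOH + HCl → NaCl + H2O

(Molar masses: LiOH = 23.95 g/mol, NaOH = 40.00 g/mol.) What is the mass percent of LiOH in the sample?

18.6 %

n(HCl) = 0.00846 × 0.638 = 5.40 × 10^-3 mol
Let x = n(LiOH), y = n(NaOH).
Titrant: 1x + 1y = 5.40 × 10^-3;  mass: 23.95x + 40.00y = 0.192
Solving, x = 1.49 × 10^-3 mol, y = 3.91 × 10^-3 mol
mass of LiOH = 1.49 × 10^-3 × 23.95 = 0.0357 g
% LiOH = 0.0357 / 0.192 × 100 = 18.6 %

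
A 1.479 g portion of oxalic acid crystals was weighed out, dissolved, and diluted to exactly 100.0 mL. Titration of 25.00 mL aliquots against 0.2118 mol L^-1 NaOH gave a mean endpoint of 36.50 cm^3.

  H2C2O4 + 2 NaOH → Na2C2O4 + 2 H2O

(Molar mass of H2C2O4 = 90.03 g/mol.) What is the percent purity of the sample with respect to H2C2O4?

n(NaOH) per titration = 0.03650 × 0.2118 = 7.731 × 10^-3 mol
From the 1:2 ratio, n(H2C2O4) in each aliquot = 1/2 × 7.731 × 10^-3 = 3.865 × 10^-3 mol
n(H2C2O4) in the whole flask = 3.865 × 10^-3 × 100.0/25.00 = 0.01546 mol
mass of H2C2O4 = 0.01546 × 90.03 = 1.392 g
% H2C2O4 = 1.392 / 1.479 × 100 = 94.12 %

94.12 %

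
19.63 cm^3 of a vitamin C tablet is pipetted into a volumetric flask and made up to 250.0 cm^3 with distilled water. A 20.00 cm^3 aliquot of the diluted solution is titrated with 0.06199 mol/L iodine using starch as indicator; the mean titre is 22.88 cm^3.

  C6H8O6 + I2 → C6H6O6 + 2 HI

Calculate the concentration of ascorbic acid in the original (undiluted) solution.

0.9032 mol/L

n(I2) = 0.02288 × 0.06199 = 1.418 × 10^-3 mol
n(C6H8O6) in the aliquot = 1.418 × 10^-3 mol (1:1 ratio)
[C6H8O6]_dilute = 1.418 × 10^-3 / 0.02000 = 0.07092 mol/L
Dilution factor = 250.0 / 19.63 = 12.74
[C6H8O6]_stock = 0.07092 × 12.74 = 0.9032 mol/L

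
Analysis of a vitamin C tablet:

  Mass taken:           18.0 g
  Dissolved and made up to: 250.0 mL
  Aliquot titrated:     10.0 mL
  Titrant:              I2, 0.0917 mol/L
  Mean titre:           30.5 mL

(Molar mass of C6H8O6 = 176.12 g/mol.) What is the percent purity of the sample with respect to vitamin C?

68.4 %

C6H8O6 + I2 → C6H6O6 + 2 HI
n(I2) per titration = 0.0305 × 0.0917 = 2.80 × 10^-3 mol
n(C6H8O6) in each aliquot = 2.80 × 10^-3 mol (1:1 ratio)
n(C6H8O6) in the whole flask = 2.80 × 10^-3 × 250.0/10.0 = 0.0699 mol
mass of C6H8O6 = 0.0699 × 176.12 = 12.3 g
% C6H8O6 = 12.3 / 18.0 × 100 = 68.4 %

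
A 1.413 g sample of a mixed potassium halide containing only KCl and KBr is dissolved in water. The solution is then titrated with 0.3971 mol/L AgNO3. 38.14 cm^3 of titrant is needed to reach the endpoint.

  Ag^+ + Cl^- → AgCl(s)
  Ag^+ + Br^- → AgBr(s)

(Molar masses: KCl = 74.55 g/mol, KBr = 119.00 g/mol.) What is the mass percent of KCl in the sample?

46.21 %

n(AgNO3) = 0.03814 × 0.3971 = 0.01515 mol
Let x = n(KCl), y = n(KBr).
Titrant: 1x + 1y = 0.01515;  mass: 74.55x + 119.00y = 1.413
Solving, x = 8.758 × 10^-3 mol, y = 6.387 × 10^-3 mol
mass of KCl = 8.758 × 10^-3 × 74.55 = 0.6529 g
% KCl = 0.6529 / 1.413 × 100 = 46.21 %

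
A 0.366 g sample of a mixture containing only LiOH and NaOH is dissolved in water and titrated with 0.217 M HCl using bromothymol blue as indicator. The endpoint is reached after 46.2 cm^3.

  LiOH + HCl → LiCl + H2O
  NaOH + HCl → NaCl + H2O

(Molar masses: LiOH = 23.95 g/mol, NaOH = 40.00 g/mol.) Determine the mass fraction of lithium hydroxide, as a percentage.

n(HCl) = 0.0462 × 0.217 = 0.0100 mol
Let x = n(LiOH), y = n(NaOH).
Titrant: 1x + 1y = 0.0100;  mass: 23.95x + 40.00y = 0.366
Solving, x = 2.18 × 10^-3 mol, y = 7.84 × 10^-3 mol
mass of LiOH = 2.18 × 10^-3 × 23.95 = 0.0523 g
% LiOH = 0.0523 / 0.366 × 100 = 14.3 %

14.3 %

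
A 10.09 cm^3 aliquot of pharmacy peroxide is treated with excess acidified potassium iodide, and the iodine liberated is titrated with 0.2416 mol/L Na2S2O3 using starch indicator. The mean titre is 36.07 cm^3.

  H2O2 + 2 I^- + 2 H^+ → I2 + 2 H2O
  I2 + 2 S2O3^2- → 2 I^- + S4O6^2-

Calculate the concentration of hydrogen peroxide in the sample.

0.4318 mol/L

n(S2O3^2-) = 0.03607 × 0.2416 = 8.715 × 10^-3 mol
n(I2) = n(S2O3^2-)/2 = 4.357 × 10^-3 mol
n(H2O2) in the aliquot = 4.357 × 10^-3 mol (1:1 ratio)
[H2O2] = 4.357 × 10^-3 / 0.01009 = 0.4318 mol/L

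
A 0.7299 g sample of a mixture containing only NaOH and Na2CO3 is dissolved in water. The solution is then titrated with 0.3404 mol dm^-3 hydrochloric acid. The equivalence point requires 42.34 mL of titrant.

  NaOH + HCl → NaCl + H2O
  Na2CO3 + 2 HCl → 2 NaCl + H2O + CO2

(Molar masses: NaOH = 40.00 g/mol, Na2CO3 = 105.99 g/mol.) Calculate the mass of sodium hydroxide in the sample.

n(HCl) = 0.04234 × 0.3404 = 0.01441 mol
Let x = n(NaOH), y = n(Na2CO3).
Titrant: 1x + 2y = 0.01441;  mass: 40.00x + 105.99y = 0.7299
Solving, x = 2.608 × 10^-3 mol, y = 5.902 × 10^-3 mol
mass of NaOH = 2.608 × 10^-3 × 40.00 = 0.1043 g

0.1043 g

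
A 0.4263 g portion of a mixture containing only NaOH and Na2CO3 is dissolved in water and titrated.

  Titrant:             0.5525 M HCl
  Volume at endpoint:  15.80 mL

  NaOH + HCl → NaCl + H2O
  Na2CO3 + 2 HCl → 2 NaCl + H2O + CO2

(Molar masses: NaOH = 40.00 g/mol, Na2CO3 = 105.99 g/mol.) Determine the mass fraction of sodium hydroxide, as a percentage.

26.22 %

n(HCl) = 0.01580 × 0.5525 = 8.729 × 10^-3 mol
Let x = n(NaOH), y = n(Na2CO3).
Titrant: 1x + 2y = 8.729 × 10^-3;  mass: 40.00x + 105.99y = 0.4263
Solving, x = 2.795 × 10^-3 mol, y = 2.967 × 10^-3 mol
mass of NaOH = 2.795 × 10^-3 × 40.00 = 0.1118 g
% NaOH = 0.1118 / 0.4263 × 100 = 26.22 %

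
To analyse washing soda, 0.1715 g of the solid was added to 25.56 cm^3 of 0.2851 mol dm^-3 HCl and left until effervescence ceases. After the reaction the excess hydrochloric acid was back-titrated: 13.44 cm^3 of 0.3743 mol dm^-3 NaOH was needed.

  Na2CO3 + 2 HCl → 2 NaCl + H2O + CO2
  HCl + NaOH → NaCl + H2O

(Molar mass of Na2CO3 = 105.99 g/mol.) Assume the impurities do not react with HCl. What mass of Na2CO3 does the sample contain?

0.1196 g

n(HCl) added = 0.02556 × 0.2851 = 7.287 × 10^-3 mol
n(NaOH) used in back-titration = 0.01344 × 0.3743 = 5.031 × 10^-3 mol
n(HCl) left over = 5.031 × 10^-3 mol (1:1 ratio)
n(HCl) consumed by analyte = 7.287 × 10^-3 − 5.031 × 10^-3 = 2.257 × 10^-3 mol
From the 1:2 ratio, n(Na2CO3) = 1/2 × 2.257 × 10^-3 = 1.128 × 10^-3 mol
mass of Na2CO3 = 1.128 × 10^-3 × 105.99 = 0.1196 g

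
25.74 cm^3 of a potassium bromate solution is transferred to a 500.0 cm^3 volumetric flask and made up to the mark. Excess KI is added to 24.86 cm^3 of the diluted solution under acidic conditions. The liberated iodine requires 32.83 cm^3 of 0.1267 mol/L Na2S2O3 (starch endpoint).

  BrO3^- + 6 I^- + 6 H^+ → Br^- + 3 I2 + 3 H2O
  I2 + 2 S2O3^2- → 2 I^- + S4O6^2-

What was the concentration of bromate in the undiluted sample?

0.5417 mol/L

n(S2O3^2-) = 0.03283 × 0.1267 = 4.160 × 10^-3 mol
n(I2) = n(S2O3^2-)/2 = 2.080 × 10^-3 mol
From the 1:3 ratio, n(BrO3^-) in the aliquot = 1/3 × 2.080 × 10^-3 = 6.933 × 10^-4 mol
[BrO3^-]_dilute = 6.933 × 10^-4 / 0.02486 = 0.02789 mol/L
[BrO3^-]_original = 0.02789 × 500.0/25.74 = 0.5417 mol/L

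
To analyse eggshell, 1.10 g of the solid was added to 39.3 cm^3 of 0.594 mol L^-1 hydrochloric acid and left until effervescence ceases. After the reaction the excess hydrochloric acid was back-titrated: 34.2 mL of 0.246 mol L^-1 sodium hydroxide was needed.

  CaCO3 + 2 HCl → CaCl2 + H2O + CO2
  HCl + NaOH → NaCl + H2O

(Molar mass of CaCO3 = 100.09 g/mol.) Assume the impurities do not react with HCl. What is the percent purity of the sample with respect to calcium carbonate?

n(HCl) added = 0.0393 × 0.594 = 0.0233 mol
n(NaOH) used in back-titration = 0.0342 × 0.246 = 8.41 × 10^-3 mol
n(HCl) left over = 8.41 × 10^-3 mol (1:1 ratio)
n(HCl) consumed by analyte = 0.0233 − 8.41 × 10^-3 = 0.0149 mol
From the 1:2 ratio, n(CaCO3) = 1/2 × 0.0149 = 7.47 × 10^-3 mol
mass of CaCO3 = 7.47 × 10^-3 × 100.09 = 0.747 g
% CaCO3 = 0.747 / 1.10 × 100 = 67.9 %

67.9 %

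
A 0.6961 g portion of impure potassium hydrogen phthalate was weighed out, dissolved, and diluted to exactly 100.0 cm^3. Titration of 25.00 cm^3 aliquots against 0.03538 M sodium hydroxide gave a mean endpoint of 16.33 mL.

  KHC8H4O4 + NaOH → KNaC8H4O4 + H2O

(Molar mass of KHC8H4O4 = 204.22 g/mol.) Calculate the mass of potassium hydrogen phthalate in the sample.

0.4720 g

n(NaOH) per titration = 0.01633 × 0.03538 = 5.778 × 10^-4 mol
n(KHC8H4O4) in each aliquot = 5.778 × 10^-4 mol (1:1 ratio)
n(KHC8H4O4) in the whole flask = 5.778 × 10^-4 × 100.0/25.00 = 2.311 × 10^-3 mol
mass of KHC8H4O4 = 2.311 × 10^-3 × 204.22 = 0.4720 g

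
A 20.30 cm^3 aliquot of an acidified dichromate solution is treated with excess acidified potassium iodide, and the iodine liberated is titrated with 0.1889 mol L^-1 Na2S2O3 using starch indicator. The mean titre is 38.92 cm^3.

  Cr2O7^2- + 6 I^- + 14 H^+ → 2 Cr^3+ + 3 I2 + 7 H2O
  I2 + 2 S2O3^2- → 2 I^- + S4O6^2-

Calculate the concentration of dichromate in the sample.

n(S2O3^2-) = 0.03892 × 0.1889 = 7.352 × 10^-3 mol
n(I2) = n(S2O3^2-)/2 = 3.676 × 10^-3 mol
From the 1:3 ratio, n(Cr2O7^2-) in the aliquot = 1/3 × 3.676 × 10^-3 = 1.225 × 10^-3 mol
[Cr2O7^2-] = 1.225 × 10^-3 / 0.02030 = 0.06036 mol/L

0.06036 mol/L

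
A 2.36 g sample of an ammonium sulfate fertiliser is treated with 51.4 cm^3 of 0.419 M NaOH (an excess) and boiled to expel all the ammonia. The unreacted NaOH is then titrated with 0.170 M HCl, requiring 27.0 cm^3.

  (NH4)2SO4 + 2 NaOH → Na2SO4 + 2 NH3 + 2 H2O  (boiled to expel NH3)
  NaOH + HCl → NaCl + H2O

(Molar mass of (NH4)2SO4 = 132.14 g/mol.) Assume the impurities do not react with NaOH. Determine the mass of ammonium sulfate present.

n(NaOH) added = 0.0514 × 0.419 = 0.0215 mol
n(HCl) used in back-titration = 0.0270 × 0.170 = 4.59 × 10^-3 mol
n(NaOH) left over = 4.59 × 10^-3 mol (1:1 ratio)
n(NaOH) consumed by analyte = 0.0215 − 4.59 × 10^-3 = 0.0169 mol
From the 1:2 ratio, n((NH4)2SO4) = 1/2 × 0.0169 = 8.47 × 10^-3 mol
mass of (NH4)2SO4 = 8.47 × 10^-3 × 132.14 = 1.12 g

1.12 g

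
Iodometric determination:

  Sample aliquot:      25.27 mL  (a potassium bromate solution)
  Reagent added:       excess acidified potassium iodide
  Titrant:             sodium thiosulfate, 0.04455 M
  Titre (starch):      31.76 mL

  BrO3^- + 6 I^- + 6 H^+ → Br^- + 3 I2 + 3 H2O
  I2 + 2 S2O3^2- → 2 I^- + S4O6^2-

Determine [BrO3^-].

0.009332 M

n(S2O3^2-) = 0.03176 × 0.04455 = 1.415 × 10^-3 mol
n(I2) = n(S2O3^2-)/2 = 7.075 × 10^-4 mol
From the 1:3 ratio, n(BrO3^-) in the aliquot = 1/3 × 7.075 × 10^-4 = 2.358 × 10^-4 mol
[BrO3^-] = 2.358 × 10^-4 / 0.02527 = 0.009332 mol/L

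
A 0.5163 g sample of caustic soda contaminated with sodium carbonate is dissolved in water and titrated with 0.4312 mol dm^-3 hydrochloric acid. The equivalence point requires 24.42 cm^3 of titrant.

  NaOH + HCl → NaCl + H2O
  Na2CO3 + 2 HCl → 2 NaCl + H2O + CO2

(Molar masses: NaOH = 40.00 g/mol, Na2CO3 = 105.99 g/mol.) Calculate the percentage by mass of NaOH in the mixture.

n(HCl) = 0.02442 × 0.4312 = 0.01053 mol
Let x = n(NaOH), y = n(Na2CO3).
Titrant: 1x + 2y = 0.01053;  mass: 40.00x + 105.99y = 0.5163
Solving, x = 3.211 × 10^-3 mol, y = 3.659 × 10^-3 mol
mass of NaOH = 3.211 × 10^-3 × 40.00 = 0.1285 g
% NaOH = 0.1285 / 0.5163 × 100 = 24.88 %

24.88 %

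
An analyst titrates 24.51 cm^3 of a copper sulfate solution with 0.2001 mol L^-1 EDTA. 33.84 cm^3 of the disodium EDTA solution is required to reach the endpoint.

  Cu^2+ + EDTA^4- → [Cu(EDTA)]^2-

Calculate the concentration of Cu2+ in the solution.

n(EDTA) = 0.03384 L × 0.2001 mol/L = 6.771 × 10^-3 mol
n(Cu2+) = 6.771 × 10^-3 mol (1:1 mole ratio)
[Cu2+] = 6.771 × 10^-3 mol / 0.02451 L = 0.2763 mol/L

0.2763 mol/L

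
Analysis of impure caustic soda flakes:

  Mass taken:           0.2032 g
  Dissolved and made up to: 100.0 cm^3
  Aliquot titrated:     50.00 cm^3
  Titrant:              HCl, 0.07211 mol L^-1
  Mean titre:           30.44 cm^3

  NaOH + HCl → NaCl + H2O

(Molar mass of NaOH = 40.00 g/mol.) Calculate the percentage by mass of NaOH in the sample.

n(HCl) per titration = 0.03044 × 0.07211 = 2.195 × 10^-3 mol
n(NaOH) in each aliquot = 2.195 × 10^-3 mol (1:1 ratio)
n(NaOH) in the whole flask = 2.195 × 10^-3 × 100.0/50.00 = 4.390 × 10^-3 mol
mass of NaOH = 4.390 × 10^-3 × 40.00 = 0.1756 g
% NaOH = 0.1756 / 0.2032 × 100 = 86.42 %

86.42 %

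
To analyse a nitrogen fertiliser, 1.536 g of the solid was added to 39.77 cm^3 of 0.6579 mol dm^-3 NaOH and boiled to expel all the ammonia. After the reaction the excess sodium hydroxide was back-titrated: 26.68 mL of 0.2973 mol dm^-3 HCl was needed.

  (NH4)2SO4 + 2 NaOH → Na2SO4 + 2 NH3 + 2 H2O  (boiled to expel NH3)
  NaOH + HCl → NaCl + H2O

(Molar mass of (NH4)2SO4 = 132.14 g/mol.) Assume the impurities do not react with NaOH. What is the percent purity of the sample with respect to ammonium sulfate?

78.43 %

n(NaOH) added = 0.03977 × 0.6579 = 0.02616 mol
n(HCl) used in back-titration = 0.02668 × 0.2973 = 7.932 × 10^-3 mol
n(NaOH) left over = 7.932 × 10^-3 mol (1:1 ratio)
n(NaOH) consumed by analyte = 0.02616 − 7.932 × 10^-3 = 0.01823 mol
From the 1:2 ratio, n((NH4)2SO4) = 1/2 × 0.01823 = 9.116 × 10^-3 mol
mass of (NH4)2SO4 = 9.116 × 10^-3 × 132.14 = 1.205 g
% (NH4)2SO4 = 1.205 / 1.536 × 100 = 78.43 %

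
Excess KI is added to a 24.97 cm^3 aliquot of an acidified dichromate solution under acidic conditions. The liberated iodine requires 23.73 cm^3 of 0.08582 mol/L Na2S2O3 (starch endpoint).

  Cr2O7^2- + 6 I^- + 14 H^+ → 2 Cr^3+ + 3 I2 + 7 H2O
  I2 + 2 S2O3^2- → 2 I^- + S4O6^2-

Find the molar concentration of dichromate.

n(S2O3^2-) = 0.02373 × 0.08582 = 2.037 × 10^-3 mol
n(I2) = n(S2O3^2-)/2 = 1.018 × 10^-3 mol
From the 1:3 ratio, n(Cr2O7^2-) in the aliquot = 1/3 × 1.018 × 10^-3 = 3.394 × 10^-4 mol
[Cr2O7^2-] = 3.394 × 10^-4 / 0.02497 = 0.01359 mol/L

0.01359 mol/L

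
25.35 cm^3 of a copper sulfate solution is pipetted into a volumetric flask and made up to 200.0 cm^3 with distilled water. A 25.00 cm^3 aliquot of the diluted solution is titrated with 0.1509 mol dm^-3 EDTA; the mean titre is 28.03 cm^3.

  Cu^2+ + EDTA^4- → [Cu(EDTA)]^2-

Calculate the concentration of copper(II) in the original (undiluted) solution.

n(EDTA) = 0.02803 × 0.1509 = 4.230 × 10^-3 mol
n(Cu2+) in the aliquot = 4.230 × 10^-3 mol (1:1 ratio)
[Cu2+]_dilute = 4.230 × 10^-3 / 0.02500 = 0.1692 mol/L
Dilution factor = 200.0 / 25.35 = 7.890
[Cu2+]_stock = 0.1692 × 7.890 = 1.335 mol/L

1.335 mol/L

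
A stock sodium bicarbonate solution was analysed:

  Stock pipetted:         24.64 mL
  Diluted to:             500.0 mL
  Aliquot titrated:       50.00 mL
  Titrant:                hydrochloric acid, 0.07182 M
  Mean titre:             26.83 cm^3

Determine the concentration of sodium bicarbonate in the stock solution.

NaHCO3 + HCl → NaCl + H2O + CO2
n(HCl) = 0.02683 × 0.07182 = 1.927 × 10^-3 mol
n(NaHCO3) in the aliquot = 1.927 × 10^-3 mol (1:1 ratio)
[NaHCO3]_dilute = 1.927 × 10^-3 / 0.05000 = 0.03854 mol/L
Dilution factor = 500.0 / 24.64 = 20.29
[NaHCO3]_stock = 0.03854 × 20.29 = 0.7820 mol/L

0.7820 M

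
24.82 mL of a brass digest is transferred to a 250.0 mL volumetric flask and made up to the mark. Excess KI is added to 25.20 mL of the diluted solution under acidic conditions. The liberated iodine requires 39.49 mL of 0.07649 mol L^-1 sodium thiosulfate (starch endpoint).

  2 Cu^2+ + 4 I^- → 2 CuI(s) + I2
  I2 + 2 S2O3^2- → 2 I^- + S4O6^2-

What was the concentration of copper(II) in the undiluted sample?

1.207 mol/L

n(S2O3^2-) = 0.03949 × 0.07649 = 3.021 × 10^-3 mol
n(I2) = n(S2O3^2-)/2 = 1.510 × 10^-3 mol
From the 2:1 ratio, n(Cu2+) in the aliquot = 2/1 × 1.510 × 10^-3 = 3.021 × 10^-3 mol
[Cu2+]_dilute = 3.021 × 10^-3 / 0.02520 = 0.1199 mol/L
[Cu2+]_original = 0.1199 × 250.0/24.82 = 1.207 mol/L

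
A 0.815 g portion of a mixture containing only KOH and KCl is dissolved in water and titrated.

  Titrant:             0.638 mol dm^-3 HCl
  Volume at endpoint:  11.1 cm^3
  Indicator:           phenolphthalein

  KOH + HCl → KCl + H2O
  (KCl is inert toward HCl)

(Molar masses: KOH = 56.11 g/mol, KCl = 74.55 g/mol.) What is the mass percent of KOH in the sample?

n(HCl) = 0.0111 × 0.638 = 7.08 × 10^-3 mol
Let x = n(KOH), y = n(KCl).
Titrant: 1x = 7.08 × 10^-3;  mass: 56.11x + 74.55y = 0.815
Solving, x = 7.08 × 10^-3 mol, y = 5.60 × 10^-3 mol
mass of KOH = 7.08 × 10^-3 × 56.11 = 0.397 g
% KOH = 0.397 / 0.815 × 100 = 48.8 %

48.8 %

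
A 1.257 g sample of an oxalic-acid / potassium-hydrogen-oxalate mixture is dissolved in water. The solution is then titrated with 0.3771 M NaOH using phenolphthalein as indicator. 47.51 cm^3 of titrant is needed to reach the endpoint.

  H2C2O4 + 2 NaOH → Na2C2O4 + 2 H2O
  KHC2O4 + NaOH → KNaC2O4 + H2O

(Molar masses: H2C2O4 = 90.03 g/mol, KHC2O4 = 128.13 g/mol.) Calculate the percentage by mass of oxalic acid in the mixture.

44.75 %

n(NaOH) = 0.04751 × 0.3771 = 0.01792 mol
Let x = n(H2C2O4), y = n(KHC2O4).
Titrant: 2x + 1y = 0.01792;  mass: 90.03x + 128.13y = 1.257
Solving, x = 6.248 × 10^-3 mol, y = 5.420 × 10^-3 mol
mass of H2C2O4 = 6.248 × 10^-3 × 90.03 = 0.5625 g
% H2C2O4 = 0.5625 / 1.257 × 100 = 44.75 %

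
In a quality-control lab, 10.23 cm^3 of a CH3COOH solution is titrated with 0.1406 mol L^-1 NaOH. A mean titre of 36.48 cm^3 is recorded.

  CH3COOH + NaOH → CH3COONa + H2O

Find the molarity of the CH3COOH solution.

n(NaOH) = 0.03648 L × 0.1406 mol/L = 5.129 × 10^-3 mol
n(CH3COOH) = 5.129 × 10^-3 mol (1:1 mole ratio)
[CH3COOH] = 5.129 × 10^-3 mol / 0.01023 L = 0.5014 mol/L

0.5014 mol/L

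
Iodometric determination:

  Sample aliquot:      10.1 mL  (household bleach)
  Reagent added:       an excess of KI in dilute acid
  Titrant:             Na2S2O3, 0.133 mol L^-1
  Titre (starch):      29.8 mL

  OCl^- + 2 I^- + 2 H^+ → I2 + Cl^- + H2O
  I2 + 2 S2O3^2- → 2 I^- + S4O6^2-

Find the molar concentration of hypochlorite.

0.196 mol/L

n(S2O3^2-) = 0.0298 × 0.133 = 3.96 × 10^-3 mol
n(I2) = n(S2O3^2-)/2 = 1.98 × 10^-3 mol
n(OCl^-) in the aliquot = 1.98 × 10^-3 mol (1:1 ratio)
[OCl^-] = 1.98 × 10^-3 / 0.0101 = 0.196 mol/L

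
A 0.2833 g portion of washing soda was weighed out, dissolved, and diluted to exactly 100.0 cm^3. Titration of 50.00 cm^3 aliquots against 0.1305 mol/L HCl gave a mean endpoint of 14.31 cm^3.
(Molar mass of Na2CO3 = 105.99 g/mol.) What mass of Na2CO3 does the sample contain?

0.1979 g

Na2CO3 + 2 HCl → 2 NaCl + H2O + CO2
n(HCl) per titration = 0.01431 × 0.1305 = 1.867 × 10^-3 mol
From the 1:2 ratio, n(Na2CO3) in each aliquot = 1/2 × 1.867 × 10^-3 = 9.337 × 10^-4 mol
n(Na2CO3) in the whole flask = 9.337 × 10^-4 × 100.0/50.00 = 1.867 × 10^-3 mol
mass of Na2CO3 = 1.867 × 10^-3 × 105.99 = 0.1979 g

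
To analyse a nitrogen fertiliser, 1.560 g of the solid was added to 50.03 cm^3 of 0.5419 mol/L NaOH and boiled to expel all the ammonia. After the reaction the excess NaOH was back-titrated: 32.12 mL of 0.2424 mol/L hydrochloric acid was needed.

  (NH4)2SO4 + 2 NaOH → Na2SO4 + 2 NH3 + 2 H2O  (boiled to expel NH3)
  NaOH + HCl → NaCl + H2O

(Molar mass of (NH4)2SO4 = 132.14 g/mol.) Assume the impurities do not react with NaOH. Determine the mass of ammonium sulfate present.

n(NaOH) added = 0.05003 × 0.5419 = 0.02711 mol
n(HCl) used in back-titration = 0.03212 × 0.2424 = 7.786 × 10^-3 mol
n(NaOH) left over = 7.786 × 10^-3 mol (1:1 ratio)
n(NaOH) consumed by analyte = 0.02711 − 7.786 × 10^-3 = 0.01933 mol
From the 1:2 ratio, n((NH4)2SO4) = 1/2 × 0.01933 = 9.663 × 10^-3 mol
mass of (NH4)2SO4 = 9.663 × 10^-3 × 132.14 = 1.277 g

1.277 g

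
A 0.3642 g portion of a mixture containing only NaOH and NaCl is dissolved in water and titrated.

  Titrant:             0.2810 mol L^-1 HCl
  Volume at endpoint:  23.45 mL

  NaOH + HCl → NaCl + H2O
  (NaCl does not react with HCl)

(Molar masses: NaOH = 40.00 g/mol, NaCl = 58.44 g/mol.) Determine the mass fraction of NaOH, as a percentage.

n(HCl) = 0.02345 × 0.2810 = 6.589 × 10^-3 mol
Let x = n(NaOH), y = n(NaCl).
Titrant: 1x = 6.589 × 10^-3;  mass: 40.00x + 58.44y = 0.3642
Solving, x = 6.589 × 10^-3 mol, y = 1.722 × 10^-3 mol
mass of NaOH = 6.589 × 10^-3 × 40.00 = 0.2636 g
% NaOH = 0.2636 / 0.3642 × 100 = 72.37 %

72.37 %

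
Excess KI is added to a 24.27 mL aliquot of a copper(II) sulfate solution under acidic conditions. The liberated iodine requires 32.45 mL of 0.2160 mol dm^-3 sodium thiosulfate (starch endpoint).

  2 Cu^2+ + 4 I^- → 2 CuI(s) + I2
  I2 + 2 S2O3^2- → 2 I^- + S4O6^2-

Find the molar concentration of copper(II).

n(S2O3^2-) = 0.03245 × 0.2160 = 7.009 × 10^-3 mol
n(I2) = n(S2O3^2-)/2 = 3.505 × 10^-3 mol
From the 2:1 ratio, n(Cu2+) in the aliquot = 2/1 × 3.505 × 10^-3 = 7.009 × 10^-3 mol
[Cu2+] = 7.009 × 10^-3 / 0.02427 = 0.2888 mol/L

0.2888 mol/L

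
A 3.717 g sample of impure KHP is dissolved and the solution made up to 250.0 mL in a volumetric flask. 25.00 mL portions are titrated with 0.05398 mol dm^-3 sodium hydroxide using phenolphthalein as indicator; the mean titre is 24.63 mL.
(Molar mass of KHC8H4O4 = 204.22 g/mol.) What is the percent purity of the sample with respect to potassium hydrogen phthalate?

73.05 %

KHC8H4O4 + NaOH → KNaC8H4O4 + H2O
n(NaOH) per titration = 0.02463 × 0.05398 = 1.330 × 10^-3 mol
n(KHC8H4O4) in each aliquot = 1.330 × 10^-3 mol (1:1 ratio)
n(KHC8H4O4) in the whole flask = 1.330 × 10^-3 × 250.0/25.00 = 0.01330 mol
mass of KHC8H4O4 = 0.01330 × 204.22 = 2.715 g
% KHC8H4O4 = 2.715 / 3.717 × 100 = 73.05 %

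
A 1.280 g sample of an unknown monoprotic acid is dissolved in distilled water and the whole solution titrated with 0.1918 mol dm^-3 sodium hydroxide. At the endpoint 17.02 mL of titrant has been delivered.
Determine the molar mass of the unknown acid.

n(NaOH) = 0.01702 L × 0.1918 mol/L = 3.264 × 10^-3 mol
n(HA) = 3.264 × 10^-3 mol (1:1 ratio)
M = m / n = 1.280 g / 3.264 × 10^-3 mol = 392.1 g/mol

392.1 g/mol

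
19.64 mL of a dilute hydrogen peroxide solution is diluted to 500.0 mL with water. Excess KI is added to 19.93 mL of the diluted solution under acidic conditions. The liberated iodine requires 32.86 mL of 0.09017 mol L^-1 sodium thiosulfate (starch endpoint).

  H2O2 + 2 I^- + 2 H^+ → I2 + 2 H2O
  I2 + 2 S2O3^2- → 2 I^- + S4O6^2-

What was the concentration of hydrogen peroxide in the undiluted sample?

1.892 mol/L

n(S2O3^2-) = 0.03286 × 0.09017 = 2.963 × 10^-3 mol
n(I2) = n(S2O3^2-)/2 = 1.481 × 10^-3 mol
n(H2O2) in the aliquot = 1.481 × 10^-3 mol (1:1 ratio)
[H2O2]_dilute = 1.481 × 10^-3 / 0.01993 = 0.07433 mol/L
[H2O2]_original = 0.07433 × 500.0/19.64 = 1.892 mol/L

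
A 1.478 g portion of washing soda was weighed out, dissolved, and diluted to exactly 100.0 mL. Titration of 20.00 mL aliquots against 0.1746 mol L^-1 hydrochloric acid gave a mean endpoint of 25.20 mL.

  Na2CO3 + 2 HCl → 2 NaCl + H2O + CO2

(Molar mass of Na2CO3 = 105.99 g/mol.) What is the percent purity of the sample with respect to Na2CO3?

n(HCl) per titration = 0.02520 × 0.1746 = 4.400 × 10^-3 mol
From the 1:2 ratio, n(Na2CO3) in each aliquot = 1/2 × 4.400 × 10^-3 = 2.200 × 10^-3 mol
n(Na2CO3) in the whole flask = 2.200 × 10^-3 × 100.0/20.00 = 0.01100 mol
mass of Na2CO3 = 0.01100 × 105.99 = 1.166 g
% Na2CO3 = 1.166 / 1.478 × 100 = 78.88 %

78.88 %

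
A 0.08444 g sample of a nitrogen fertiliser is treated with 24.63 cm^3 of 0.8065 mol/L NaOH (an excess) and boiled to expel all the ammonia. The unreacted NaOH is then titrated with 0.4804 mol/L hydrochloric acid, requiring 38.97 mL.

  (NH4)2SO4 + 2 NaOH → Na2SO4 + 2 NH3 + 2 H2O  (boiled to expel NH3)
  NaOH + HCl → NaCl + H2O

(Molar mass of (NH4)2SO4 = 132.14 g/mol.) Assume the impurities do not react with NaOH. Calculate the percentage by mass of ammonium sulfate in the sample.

89.43 %

n(NaOH) added = 0.02463 × 0.8065 = 0.01986 mol
n(HCl) used in back-titration = 0.03897 × 0.4804 = 0.01872 mol
n(NaOH) left over = 0.01872 mol (1:1 ratio)
n(NaOH) consumed by analyte = 0.01986 − 0.01872 = 1.143 × 10^-3 mol
From the 1:2 ratio, n((NH4)2SO4) = 1/2 × 1.143 × 10^-3 = 5.715 × 10^-4 mol
mass of (NH4)2SO4 = 5.715 × 10^-4 × 132.14 = 0.07551 g
% (NH4)2SO4 = 0.07551 / 0.08444 × 100 = 89.43 %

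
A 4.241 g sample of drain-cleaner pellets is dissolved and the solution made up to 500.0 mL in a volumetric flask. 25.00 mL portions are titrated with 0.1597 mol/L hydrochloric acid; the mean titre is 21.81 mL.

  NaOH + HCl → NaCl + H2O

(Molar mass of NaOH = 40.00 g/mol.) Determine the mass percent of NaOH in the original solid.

65.70 %

n(HCl) per titration = 0.02181 × 0.1597 = 3.483 × 10^-3 mol
n(NaOH) in each aliquot = 3.483 × 10^-3 mol (1:1 ratio)
n(NaOH) in the whole flask = 3.483 × 10^-3 × 500.0/25.00 = 0.06966 mol
mass of NaOH = 0.06966 × 40.00 = 2.786 g
% NaOH = 2.786 / 4.241 × 100 = 65.70 %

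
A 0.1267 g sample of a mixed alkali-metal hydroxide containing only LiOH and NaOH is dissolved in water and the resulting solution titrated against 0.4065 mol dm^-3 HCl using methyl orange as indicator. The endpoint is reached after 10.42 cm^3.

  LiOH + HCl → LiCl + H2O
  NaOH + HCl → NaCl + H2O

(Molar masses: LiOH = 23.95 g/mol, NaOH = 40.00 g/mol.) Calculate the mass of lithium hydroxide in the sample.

n(HCl) = 0.01042 × 0.4065 = 4.236 × 10^-3 mol
Let x = n(LiOH), y = n(NaOH).
Titrant: 1x + 1y = 4.236 × 10^-3;  mass: 23.95x + 40.00y = 0.1267
Solving, x = 2.662 × 10^-3 mol, y = 1.573 × 10^-3 mol
mass of LiOH = 2.662 × 10^-3 × 23.95 = 0.06376 g

0.06376 g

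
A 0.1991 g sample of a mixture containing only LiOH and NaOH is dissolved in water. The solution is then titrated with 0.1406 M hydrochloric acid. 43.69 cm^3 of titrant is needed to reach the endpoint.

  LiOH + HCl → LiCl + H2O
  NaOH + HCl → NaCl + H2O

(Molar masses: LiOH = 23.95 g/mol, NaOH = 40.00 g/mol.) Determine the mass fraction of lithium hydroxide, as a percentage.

n(HCl) = 0.04369 × 0.1406 = 6.143 × 10^-3 mol
Let x = n(LiOH), y = n(NaOH).
Titrant: 1x + 1y = 6.143 × 10^-3;  mass: 23.95x + 40.00y = 0.1991
Solving, x = 2.904 × 10^-3 mol, y = 3.239 × 10^-3 mol
mass of LiOH = 2.904 × 10^-3 × 23.95 = 0.06956 g
% LiOH = 0.06956 / 0.1991 × 100 = 34.94 %

34.94 %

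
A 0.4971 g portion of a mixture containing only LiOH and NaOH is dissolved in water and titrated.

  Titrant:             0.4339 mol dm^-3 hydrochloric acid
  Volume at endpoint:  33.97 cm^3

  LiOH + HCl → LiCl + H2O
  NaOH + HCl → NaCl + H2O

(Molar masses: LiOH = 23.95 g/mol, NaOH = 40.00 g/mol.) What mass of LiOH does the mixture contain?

0.1380 g

n(HCl) = 0.03397 × 0.4339 = 0.01474 mol
Let x = n(LiOH), y = n(NaOH).
Titrant: 1x + 1y = 0.01474;  mass: 23.95x + 40.00y = 0.4971
Solving, x = 5.762 × 10^-3 mol, y = 8.977 × 10^-3 mol
mass of LiOH = 5.762 × 10^-3 × 23.95 = 0.1380 g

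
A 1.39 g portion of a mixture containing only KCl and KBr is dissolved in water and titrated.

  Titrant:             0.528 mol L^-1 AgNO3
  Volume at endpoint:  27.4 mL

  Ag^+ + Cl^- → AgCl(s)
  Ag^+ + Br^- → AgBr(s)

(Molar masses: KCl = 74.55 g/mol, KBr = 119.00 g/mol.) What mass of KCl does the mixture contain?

n(AgNO3) = 0.0274 × 0.528 = 0.0145 mol
Let x = n(KCl), y = n(KBr).
Titrant: 1x + 1y = 0.0145;  mass: 74.55x + 119.00y = 1.39
Solving, x = 7.46 × 10^-3 mol, y = 7.01 × 10^-3 mol
mass of KCl = 7.46 × 10^-3 × 74.55 = 0.556 g

0.556 g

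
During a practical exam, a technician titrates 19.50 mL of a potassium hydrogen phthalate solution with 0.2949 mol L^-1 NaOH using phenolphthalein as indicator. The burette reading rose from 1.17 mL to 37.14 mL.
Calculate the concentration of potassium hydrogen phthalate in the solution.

KHC8H4O4 + NaOH → KNaC8H4O4 + H2O
n(NaOH) = 0.03597 L × 0.2949 mol/L = 0.01061 mol
n(KHC8H4O4) = 0.01061 mol (1:1 mole ratio)
[KHC8H4O4] = 0.01061 mol / 0.01950 L = 0.5440 mol/L

0.5440 mol/L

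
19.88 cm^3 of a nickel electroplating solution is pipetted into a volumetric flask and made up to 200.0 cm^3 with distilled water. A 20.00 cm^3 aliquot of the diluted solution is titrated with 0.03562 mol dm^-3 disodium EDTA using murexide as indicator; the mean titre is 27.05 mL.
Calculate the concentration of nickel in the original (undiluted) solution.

Ni^2+ + EDTA^4- → [Ni(EDTA)]^2-
n(EDTA) = 0.02705 × 0.03562 = 9.635 × 10^-4 mol
n(Ni2+) in the aliquot = 9.635 × 10^-4 mol (1:1 ratio)
[Ni2+]_dilute = 9.635 × 10^-4 / 0.02000 = 0.04818 mol/L
Dilution factor = 200.0 / 19.88 = 10.06
[Ni2+]_stock = 0.04818 × 10.06 = 0.4847 mol/L

0.4847 mol/L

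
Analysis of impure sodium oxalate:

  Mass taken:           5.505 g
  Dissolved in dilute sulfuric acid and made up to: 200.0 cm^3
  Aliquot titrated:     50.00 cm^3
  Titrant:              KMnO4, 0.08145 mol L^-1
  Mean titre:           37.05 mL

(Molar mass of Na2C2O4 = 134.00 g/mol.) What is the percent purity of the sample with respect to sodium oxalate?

73.46 %

2 MnO4^- + 5 C2O4^2- + 16 H^+ → 2 Mn^2+ + 10 CO2 + 8 H2O
n(KMnO4) per titration = 0.03705 × 0.08145 = 3.018 × 10^-3 mol
From the 5:2 ratio, n(Na2C2O4) in each aliquot = 5/2 × 3.018 × 10^-3 = 7.544 × 10^-3 mol
n(Na2C2O4) in the whole flask = 7.544 × 10^-3 × 200.0/50.00 = 0.03018 mol
mass of Na2C2O4 = 0.03018 × 134.00 = 4.044 g
% Na2C2O4 = 4.044 / 5.505 × 100 = 73.46 %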